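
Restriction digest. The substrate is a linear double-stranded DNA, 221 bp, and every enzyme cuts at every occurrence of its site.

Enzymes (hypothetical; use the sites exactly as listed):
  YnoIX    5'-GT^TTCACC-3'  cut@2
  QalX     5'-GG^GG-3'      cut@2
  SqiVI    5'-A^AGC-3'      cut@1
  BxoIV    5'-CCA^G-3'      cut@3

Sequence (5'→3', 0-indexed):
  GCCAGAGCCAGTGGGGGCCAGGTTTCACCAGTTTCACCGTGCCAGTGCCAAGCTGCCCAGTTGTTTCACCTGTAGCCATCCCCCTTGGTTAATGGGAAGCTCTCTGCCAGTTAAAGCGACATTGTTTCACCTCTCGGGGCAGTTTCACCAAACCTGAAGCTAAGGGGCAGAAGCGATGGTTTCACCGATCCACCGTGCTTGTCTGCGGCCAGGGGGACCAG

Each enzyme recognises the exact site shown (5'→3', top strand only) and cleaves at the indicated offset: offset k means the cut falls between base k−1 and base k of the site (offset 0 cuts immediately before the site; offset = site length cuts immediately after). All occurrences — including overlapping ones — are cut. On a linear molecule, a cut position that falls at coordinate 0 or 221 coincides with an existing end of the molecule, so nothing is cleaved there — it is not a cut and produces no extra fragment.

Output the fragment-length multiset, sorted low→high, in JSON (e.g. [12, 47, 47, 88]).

[1,1,1,2,2,3,4,4,5,5,5,6,6,6,6,6,7,8,9,9,11,12,12,12,14,31,33]

Scan for sites:
  YnoIX (GTTTCACC, off=2): starts [21, 30, 62, 123, 141, 178] → cuts [23, 32, 64, 125, 143, 180]
  QalX (GGGG, off=2): starts [12, 13, 135, 163, 211, 212] → cuts [14, 15, 137, 165, 213, 214]
  SqiVI (AAGC, off=1): starts [49, 96, 113, 156, 170] → cuts [50, 97, 114, 157, 171]
  BxoIV (CCAG, off=3): starts [1, 7, 17, 27, 41, 56, 106, 208, 217] → cuts [4, 10, 20, 30, 44, 59, 109, 211, 220]

All cut coordinates (distinct, sorted): [4, 10, 14, 15, 20, 23, 30, 32, 44, 50, 59, 64, 97, 109, 114, 125, 137, 143, 157, 165, 171, 180, 211, 213, 214, 220]

Fragment lengths:
  [0,4): 4 bp
  [4,10): 6 bp
  [10,14): 4 bp
  [14,15): 1 bp
  [15,20): 5 bp
  [20,23): 3 bp
  [23,30): 7 bp
  [30,32): 2 bp
  [32,44): 12 bp
  [44,50): 6 bp
  [50,59): 9 bp
  [59,64): 5 bp
  [64,97): 33 bp
  [97,109): 12 bp
  [109,114): 5 bp
  [114,125): 11 bp
  [125,137): 12 bp
  [137,143): 6 bp
  [143,157): 14 bp
  [157,165): 8 bp
  [165,171): 6 bp
  [171,180): 9 bp
  [180,211): 31 bp
  [211,213): 2 bp
  [213,214): 1 bp
  [214,220): 6 bp
  [220,221): 1 bp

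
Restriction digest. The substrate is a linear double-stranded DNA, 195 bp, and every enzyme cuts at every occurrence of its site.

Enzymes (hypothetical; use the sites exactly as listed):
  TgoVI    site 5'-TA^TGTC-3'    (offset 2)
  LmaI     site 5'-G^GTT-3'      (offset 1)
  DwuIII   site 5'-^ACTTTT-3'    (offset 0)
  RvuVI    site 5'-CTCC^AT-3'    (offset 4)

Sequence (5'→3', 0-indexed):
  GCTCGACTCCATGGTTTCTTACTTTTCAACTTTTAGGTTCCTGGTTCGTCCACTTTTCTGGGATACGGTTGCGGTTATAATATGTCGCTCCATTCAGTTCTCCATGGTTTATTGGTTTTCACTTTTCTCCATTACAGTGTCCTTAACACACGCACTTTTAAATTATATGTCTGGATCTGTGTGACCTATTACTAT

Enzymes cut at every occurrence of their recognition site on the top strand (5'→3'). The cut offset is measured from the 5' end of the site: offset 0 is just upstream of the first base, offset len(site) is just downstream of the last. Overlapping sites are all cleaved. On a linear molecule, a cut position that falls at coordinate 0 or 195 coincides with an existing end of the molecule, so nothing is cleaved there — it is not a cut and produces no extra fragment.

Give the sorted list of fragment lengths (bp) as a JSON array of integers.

[3,3,6,6,7,7,8,8,8,8,9,9,10,10,12,14,16,23,28]

Site scan:
  TgoVI TATGTC/2: at [80, 165] ⇒ [82, 167]
  LmaI GGTT/1: at [12, 35, 42, 66, 72, 105, 113] ⇒ [13, 36, 43, 67, 73, 106, 114]
  DwuIII ACTTTT/0: at [20, 28, 51, 120, 153] ⇒ [20, 28, 51, 120, 153]
  RvuVI CTCCAT/4: at [6, 87, 99, 126] ⇒ [10, 91, 103, 130]

All cut coordinates (distinct, sorted): [10, 13, 20, 28, 36, 43, 51, 67, 73, 82, 91, 103, 106, 114, 120, 130, 153, 167]

Fragment lengths:
  [0,10): 10 bp
  [10,13): 3 bp
  [13,20): 7 bp
  [20,28): 8 bp
  [28,36): 8 bp
  [36,43): 7 bp
  [43,51): 8 bp
  [51,67): 16 bp
  [67,73): 6 bp
  [73,82): 9 bp
  [82,91): 9 bp
  [91,103): 12 bp
  [103,106): 3 bp
  [106,114): 8 bp
  [114,120): 6 bp
  [120,130): 10 bp
  [130,153): 23 bp
  [153,167): 14 bp
  [167,195): 28 bp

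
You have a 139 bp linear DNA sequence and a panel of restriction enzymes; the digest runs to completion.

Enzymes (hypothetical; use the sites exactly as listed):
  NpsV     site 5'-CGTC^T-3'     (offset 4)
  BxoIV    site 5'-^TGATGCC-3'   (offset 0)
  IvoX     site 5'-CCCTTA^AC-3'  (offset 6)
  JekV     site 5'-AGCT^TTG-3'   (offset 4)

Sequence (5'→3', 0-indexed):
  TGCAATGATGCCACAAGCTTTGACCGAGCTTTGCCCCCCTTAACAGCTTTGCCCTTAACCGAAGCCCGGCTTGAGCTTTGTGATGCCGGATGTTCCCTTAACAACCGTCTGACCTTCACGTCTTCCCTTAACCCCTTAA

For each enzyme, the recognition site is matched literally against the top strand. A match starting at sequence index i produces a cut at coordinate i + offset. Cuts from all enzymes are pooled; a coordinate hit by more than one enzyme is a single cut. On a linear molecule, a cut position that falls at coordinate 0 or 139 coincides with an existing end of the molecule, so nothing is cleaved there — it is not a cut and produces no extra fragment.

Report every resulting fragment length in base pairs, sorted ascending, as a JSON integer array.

[3,5,6,8,9,9,9,11,12,13,14,20,20]

Per-enzyme occurrences:
  NpsV CGTCT/4: at [105, 118] ⇒ [109, 122]
  BxoIV TGATGCC/0: at [5, 80] ⇒ [5, 80]
  IvoX CCCTTAAC/6: at [36, 51, 94, 124] ⇒ [42, 57, 100, 130]
  JekV AGCTTTG/4: at [15, 26, 44, 73] ⇒ [19, 30, 48, 77]

Pooled cuts: [5, 19, 30, 42, 48, 57, 77, 80, 100, 109, 122, 130]

Fragments:
  [0,5): 5 bp
  [5,19): 14 bp
  [19,30): 11 bp
  [30,42): 12 bp
  [42,48): 6 bp
  [48,57): 9 bp
  [57,77): 20 bp
  [77,80): 3 bp
  [80,100): 20 bp
  [100,109): 9 bp
  [109,122): 13 bp
  [122,130): 8 bp
  [130,139): 9 bp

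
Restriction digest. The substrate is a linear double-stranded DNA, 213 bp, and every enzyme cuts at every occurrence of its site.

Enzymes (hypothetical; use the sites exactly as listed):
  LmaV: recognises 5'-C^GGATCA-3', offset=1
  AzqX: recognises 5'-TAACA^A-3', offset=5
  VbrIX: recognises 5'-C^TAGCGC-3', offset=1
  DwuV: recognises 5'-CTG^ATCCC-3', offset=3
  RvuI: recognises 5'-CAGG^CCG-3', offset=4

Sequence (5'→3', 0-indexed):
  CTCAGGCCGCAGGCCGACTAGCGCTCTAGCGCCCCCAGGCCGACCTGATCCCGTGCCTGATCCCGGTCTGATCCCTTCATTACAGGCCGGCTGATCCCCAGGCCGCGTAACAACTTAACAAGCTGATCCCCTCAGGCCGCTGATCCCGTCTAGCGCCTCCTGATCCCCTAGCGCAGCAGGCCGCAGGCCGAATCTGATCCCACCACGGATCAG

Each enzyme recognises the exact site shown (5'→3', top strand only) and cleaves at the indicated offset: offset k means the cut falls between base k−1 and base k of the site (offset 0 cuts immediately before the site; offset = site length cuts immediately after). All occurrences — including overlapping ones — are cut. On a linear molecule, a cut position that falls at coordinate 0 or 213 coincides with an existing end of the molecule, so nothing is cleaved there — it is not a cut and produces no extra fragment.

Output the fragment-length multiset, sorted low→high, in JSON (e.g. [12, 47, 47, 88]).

[5,5,6,6,6,7,7,7,7,8,8,8,8,9,9,10,10,11,11,12,12,12,13,16]

Scan for sites:
  LmaV (CGGATCA, off=1): starts [205] → cuts [206]
  AzqX (TAACAA, off=5): starts [107, 115] → cuts [112, 120]
  VbrIX (CTAGCGC, off=1): starts [17, 25, 149, 167] → cuts [18, 26, 150, 168]
  DwuV (CTGATCCC, off=3): starts [44, 56, 67, 90, 122, 139, 159, 193] → cuts [47, 59, 70, 93, 125, 142, 162, 196]
  RvuI (CAGGCCG, off=4): starts [2, 9, 35, 82, 98, 132, 176, 183] → cuts [6, 13, 39, 86, 102, 136, 180, 187]

Pooled cuts: [6, 13, 18, 26, 39, 47, 59, 70, 86, 93, 102, 112, 120, 125, 136, 142, 150, 162, 168, 180, 187, 196, 206]

Fragment lengths:
  [0,6): 6 bp
  [6,13): 7 bp
  [13,18): 5 bp
  [18,26): 8 bp
  [26,39): 13 bp
  [39,47): 8 bp
  [47,59): 12 bp
  [59,70): 11 bp
  [70,86): 16 bp
  [86,93): 7 bp
  [93,102): 9 bp
  [102,112): 10 bp
  [112,120): 8 bp
  [120,125): 5 bp
  [125,136): 11 bp
  [136,142): 6 bp
  [142,150): 8 bp
  [150,162): 12 bp
  [162,168): 6 bp
  [168,180): 12 bp
  [180,187): 7 bp
  [187,196): 9 bp
  [196,206): 10 bp
  [206,213): 7 bp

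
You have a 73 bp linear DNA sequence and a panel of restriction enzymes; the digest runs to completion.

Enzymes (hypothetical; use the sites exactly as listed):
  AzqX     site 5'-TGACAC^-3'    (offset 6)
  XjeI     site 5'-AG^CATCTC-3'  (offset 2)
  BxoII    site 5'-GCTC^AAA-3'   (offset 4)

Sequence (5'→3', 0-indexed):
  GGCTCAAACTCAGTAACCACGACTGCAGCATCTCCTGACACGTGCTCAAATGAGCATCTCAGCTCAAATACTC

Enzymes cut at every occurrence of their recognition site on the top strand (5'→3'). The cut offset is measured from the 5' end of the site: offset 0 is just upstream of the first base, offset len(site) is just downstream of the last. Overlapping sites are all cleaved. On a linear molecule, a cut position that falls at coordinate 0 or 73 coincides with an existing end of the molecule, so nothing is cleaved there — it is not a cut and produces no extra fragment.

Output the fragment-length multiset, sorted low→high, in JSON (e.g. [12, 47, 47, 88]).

[5,6,7,8,11,13,23]

Per-enzyme occurrences:
  AzqX TGACAC/6: at [35] ⇒ [41]
  XjeI AGCATCTC/2: at [26, 52] ⇒ [28, 54]
  BxoII GCTCAAA/4: at [1, 43, 61] ⇒ [5, 47, 65]

All cut coordinates (distinct, sorted): [5, 28, 41, 47, 54, 65]

Fragment lengths:
  [0,5): 5 bp
  [5,28): 23 bp
  [28,41): 13 bp
  [41,47): 6 bp
  [47,54): 7 bp
  [54,65): 11 bp
  [65,73): 8 bp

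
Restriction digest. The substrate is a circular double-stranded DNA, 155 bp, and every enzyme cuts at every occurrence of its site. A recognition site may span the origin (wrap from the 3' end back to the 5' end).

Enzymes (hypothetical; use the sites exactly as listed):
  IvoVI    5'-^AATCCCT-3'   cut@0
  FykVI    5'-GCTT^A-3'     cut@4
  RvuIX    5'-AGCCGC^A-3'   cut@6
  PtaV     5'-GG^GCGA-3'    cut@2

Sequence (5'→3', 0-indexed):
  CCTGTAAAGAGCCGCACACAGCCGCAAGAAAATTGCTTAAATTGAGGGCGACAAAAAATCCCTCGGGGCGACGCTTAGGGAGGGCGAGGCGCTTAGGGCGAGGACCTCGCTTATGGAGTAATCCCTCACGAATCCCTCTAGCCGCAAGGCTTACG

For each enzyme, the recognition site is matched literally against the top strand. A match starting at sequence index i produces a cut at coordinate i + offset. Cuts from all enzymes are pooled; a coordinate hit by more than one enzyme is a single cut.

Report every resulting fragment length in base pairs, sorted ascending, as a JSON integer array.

[3,7,7,7,9,9,9,10,11,11,11,13,15,15,18]

Scan for sites:
  IvoVI (AATCCCT, off=0): starts [56, 119, 130] → cuts [56, 119, 130]
  FykVI (GCTTA, off=4): starts [34, 72, 90, 108, 148] → cuts [38, 76, 94, 112, 152]
  RvuIX (AGCCGCA, off=6): starts [9, 19, 139] → cuts [15, 25, 145]
  PtaV (GGGCGA, off=2): starts [45, 65, 81, 95] → cuts [47, 67, 83, 97]

All cut coordinates (distinct, sorted): [15, 25, 38, 47, 56, 67, 76, 83, 94, 97, 112, 119, 130, 145, 152]

Fragments:
  15→25: 10 bp
  25→38: 13 bp
  38→47: 9 bp
  47→56: 9 bp
  56→67: 11 bp
  67→76: 9 bp
  76→83: 7 bp
  83→94: 11 bp
  94→97: 3 bp
  97→112: 15 bp
  112→119: 7 bp
  119→130: 11 bp
  130→145: 15 bp
  145→152: 7 bp
  152→15 (wrap): 155-152+15 = 18 bp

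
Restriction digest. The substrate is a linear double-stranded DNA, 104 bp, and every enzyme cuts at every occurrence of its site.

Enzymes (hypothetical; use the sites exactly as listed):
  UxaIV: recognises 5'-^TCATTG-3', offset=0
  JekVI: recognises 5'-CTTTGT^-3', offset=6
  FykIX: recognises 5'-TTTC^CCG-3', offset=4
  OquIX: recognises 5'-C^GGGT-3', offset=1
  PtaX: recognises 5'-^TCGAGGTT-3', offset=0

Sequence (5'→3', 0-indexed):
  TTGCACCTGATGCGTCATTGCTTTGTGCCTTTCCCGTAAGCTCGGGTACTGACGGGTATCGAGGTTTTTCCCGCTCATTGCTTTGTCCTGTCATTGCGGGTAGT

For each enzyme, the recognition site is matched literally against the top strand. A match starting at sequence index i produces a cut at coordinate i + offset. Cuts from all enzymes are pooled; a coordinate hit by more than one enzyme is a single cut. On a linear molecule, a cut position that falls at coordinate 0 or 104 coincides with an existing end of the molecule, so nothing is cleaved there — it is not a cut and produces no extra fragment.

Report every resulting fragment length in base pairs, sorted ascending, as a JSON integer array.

Site scan:
  UxaIV TCATTG/0: at [14, 74, 90] ⇒ [14, 74, 90]
  JekVI CTTTGT/6: at [20, 80] ⇒ [26, 86]
  FykIX TTTCCCG/4: at [29, 66] ⇒ [33, 70]
  OquIX CGGGT/1: at [42, 52, 96] ⇒ [43, 53, 97]
  PtaX TCGAGGTT/0: at [58] ⇒ [58]

Pooled cuts: [14, 26, 33, 43, 53, 58, 70, 74, 86, 90, 97]

Fragments:
  [0,14): 14 bp
  [14,26): 12 bp
  [26,33): 7 bp
  [33,43): 10 bp
  [43,53): 10 bp
  [53,58): 5 bp
  [58,70): 12 bp
  [70,74): 4 bp
  [74,86): 12 bp
  [86,90): 4 bp
  [90,97): 7 bp
  [97,104): 7 bp

[4,4,5,7,7,7,10,10,12,12,12,14]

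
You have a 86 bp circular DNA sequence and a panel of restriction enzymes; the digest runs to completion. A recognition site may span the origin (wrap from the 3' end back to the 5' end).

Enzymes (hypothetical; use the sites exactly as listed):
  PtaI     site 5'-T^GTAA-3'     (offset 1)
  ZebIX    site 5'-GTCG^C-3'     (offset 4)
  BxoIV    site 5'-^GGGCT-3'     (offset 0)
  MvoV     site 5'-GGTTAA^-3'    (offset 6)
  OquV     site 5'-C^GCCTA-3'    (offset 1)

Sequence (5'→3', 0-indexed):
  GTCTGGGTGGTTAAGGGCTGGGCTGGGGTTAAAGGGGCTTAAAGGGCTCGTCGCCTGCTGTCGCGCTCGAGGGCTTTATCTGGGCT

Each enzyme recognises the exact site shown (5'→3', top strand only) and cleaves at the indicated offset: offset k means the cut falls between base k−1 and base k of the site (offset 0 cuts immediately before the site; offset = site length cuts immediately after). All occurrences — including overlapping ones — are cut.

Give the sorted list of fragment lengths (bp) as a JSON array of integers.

Scan for sites:
  PtaI (TGTAA, off=1): no sites
  ZebIX GTCGC/4: at [49, 59] ⇒ [53, 63]
  BxoIV GGGCT/0: at [14, 19, 34, 43, 70, 81] ⇒ [14, 19, 34, 43, 70, 81]
  MvoV GGTTAA/6: at [8, 26] ⇒ [14, 32]
  OquV (CGCCTA, off=1): no sites

All cut coordinates (distinct, sorted): [14, 19, 32, 34, 43, 53, 63, 70, 81]

Fragments:
  14→19: 5 bp
  19→32: 13 bp
  32→34: 2 bp
  34→43: 9 bp
  43→53: 10 bp
  53→63: 10 bp
  63→70: 7 bp
  70→81: 11 bp
  81→14 (wrap): 86-81+14 = 19 bp

[2,5,7,9,10,10,11,13,19]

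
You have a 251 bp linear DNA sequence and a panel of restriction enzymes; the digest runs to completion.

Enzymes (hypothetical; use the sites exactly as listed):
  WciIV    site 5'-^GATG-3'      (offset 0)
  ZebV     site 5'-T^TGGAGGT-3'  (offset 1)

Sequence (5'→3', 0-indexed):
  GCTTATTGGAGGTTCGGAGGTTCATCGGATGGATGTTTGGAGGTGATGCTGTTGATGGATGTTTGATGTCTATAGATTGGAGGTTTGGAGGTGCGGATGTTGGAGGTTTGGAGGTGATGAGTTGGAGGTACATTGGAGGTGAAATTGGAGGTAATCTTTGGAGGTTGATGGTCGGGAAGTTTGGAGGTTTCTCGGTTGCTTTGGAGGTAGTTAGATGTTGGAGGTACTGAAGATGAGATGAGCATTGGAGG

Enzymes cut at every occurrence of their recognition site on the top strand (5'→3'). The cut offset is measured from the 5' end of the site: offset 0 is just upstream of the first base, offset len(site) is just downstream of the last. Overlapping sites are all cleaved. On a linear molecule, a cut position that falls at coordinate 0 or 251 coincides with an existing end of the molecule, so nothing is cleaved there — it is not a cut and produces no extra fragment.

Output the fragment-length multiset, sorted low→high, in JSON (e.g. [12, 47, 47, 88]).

Site scan:
  WciIV (GATG, off=0): starts [27, 31, 44, 53, 57, 64, 95, 115, 166, 213, 231, 236] → cuts [27, 31, 44, 53, 57, 64, 95, 115, 166, 213, 231, 236]
  ZebV (TTGGAGGT, off=1): starts [5, 36, 76, 84, 99, 107, 121, 132, 144, 157, 180, 200, 217] → cuts [6, 37, 77, 85, 100, 108, 122, 133, 145, 158, 181, 201, 218]

Pooled cuts: [6, 27, 31, 37, 44, 53, 57, 64, 77, 85, 95, 100, 108, 115, 122, 133, 145, 158, 166, 181, 201, 213, 218, 231, 236]

Fragment lengths:
  [0,6): 6 bp
  [6,27): 21 bp
  [27,31): 4 bp
  [31,37): 6 bp
  [37,44): 7 bp
  [44,53): 9 bp
  [53,57): 4 bp
  [57,64): 7 bp
  [64,77): 13 bp
  [77,85): 8 bp
  [85,95): 10 bp
  [95,100): 5 bp
  [100,108): 8 bp
  [108,115): 7 bp
  [115,122): 7 bp
  [122,133): 11 bp
  [133,145): 12 bp
  [145,158): 13 bp
  [158,166): 8 bp
  [166,181): 15 bp
  [181,201): 20 bp
  [201,213): 12 bp
  [213,218): 5 bp
  [218,231): 13 bp
  [231,236): 5 bp
  [236,251): 15 bp

[4,4,5,5,5,6,6,7,7,7,7,8,8,8,9,10,11,12,12,13,13,13,15,15,20,21]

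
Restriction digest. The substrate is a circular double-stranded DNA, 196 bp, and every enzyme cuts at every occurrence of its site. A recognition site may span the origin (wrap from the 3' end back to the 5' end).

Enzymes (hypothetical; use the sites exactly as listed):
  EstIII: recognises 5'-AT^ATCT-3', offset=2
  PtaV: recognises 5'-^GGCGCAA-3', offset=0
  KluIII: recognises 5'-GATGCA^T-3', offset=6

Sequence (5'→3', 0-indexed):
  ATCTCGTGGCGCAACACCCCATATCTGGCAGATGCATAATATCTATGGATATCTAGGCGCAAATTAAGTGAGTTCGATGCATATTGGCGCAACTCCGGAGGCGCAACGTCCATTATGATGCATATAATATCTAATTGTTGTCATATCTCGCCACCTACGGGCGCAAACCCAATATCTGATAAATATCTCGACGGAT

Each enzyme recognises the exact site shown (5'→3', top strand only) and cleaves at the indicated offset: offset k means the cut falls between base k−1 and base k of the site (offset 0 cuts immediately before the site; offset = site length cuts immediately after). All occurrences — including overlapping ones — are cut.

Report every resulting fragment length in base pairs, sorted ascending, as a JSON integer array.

Site scan:
  EstIII (ATATCT, off=2): starts [20, 38, 48, 126, 142, 171, 182, 194] → cuts [0, 22, 40, 50, 128, 144, 173, 184]
  PtaV (GGCGCAA, off=0): starts [7, 55, 85, 99, 159] → cuts [7, 55, 85, 99, 159]
  KluIII (GATGCAT, off=6): starts [30, 75, 116] → cuts [36, 81, 122]

Pooled cuts: [0, 7, 22, 36, 40, 50, 55, 81, 85, 99, 122, 128, 144, 159, 173, 184]

Fragment lengths:
  0→7: 7 bp
  7→22: 15 bp
  22→36: 14 bp
  36→40: 4 bp
  40→50: 10 bp
  50→55: 5 bp
  55→81: 26 bp
  81→85: 4 bp
  85→99: 14 bp
  99→122: 23 bp
  122→128: 6 bp
  128→144: 16 bp
  144→159: 15 bp
  159→173: 14 bp
  173→184: 11 bp
  184→0 (wrap): 196-184+0 = 12 bp

[4,4,5,6,7,10,11,12,14,14,14,15,15,16,23,26]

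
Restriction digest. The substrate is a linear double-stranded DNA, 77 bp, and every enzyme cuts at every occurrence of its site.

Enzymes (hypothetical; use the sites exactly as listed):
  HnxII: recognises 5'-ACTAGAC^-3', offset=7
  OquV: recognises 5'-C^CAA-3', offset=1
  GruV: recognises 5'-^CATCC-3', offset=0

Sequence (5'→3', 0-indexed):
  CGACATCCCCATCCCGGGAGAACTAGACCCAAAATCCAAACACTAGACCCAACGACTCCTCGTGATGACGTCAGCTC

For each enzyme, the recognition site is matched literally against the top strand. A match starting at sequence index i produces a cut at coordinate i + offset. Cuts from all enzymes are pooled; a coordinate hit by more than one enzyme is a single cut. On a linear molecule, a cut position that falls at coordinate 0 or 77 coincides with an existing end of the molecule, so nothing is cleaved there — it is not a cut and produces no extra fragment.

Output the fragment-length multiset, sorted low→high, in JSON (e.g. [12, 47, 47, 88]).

Scan for sites:
  HnxII (ACTAGAC, off=7): starts [21, 41] → cuts [28, 48]
  OquV (CCAA, off=1): starts [28, 35, 48] → cuts [29, 36, 49]
  GruV (CATCC, off=0): starts [3, 9] → cuts [3, 9]

All cut coordinates (distinct, sorted): [3, 9, 28, 29, 36, 48, 49]

Fragment lengths:
  [0,3): 3 bp
  [3,9): 6 bp
  [9,28): 19 bp
  [28,29): 1 bp
  [29,36): 7 bp
  [36,48): 12 bp
  [48,49): 1 bp
  [49,77): 28 bp

[1,1,3,6,7,12,19,28]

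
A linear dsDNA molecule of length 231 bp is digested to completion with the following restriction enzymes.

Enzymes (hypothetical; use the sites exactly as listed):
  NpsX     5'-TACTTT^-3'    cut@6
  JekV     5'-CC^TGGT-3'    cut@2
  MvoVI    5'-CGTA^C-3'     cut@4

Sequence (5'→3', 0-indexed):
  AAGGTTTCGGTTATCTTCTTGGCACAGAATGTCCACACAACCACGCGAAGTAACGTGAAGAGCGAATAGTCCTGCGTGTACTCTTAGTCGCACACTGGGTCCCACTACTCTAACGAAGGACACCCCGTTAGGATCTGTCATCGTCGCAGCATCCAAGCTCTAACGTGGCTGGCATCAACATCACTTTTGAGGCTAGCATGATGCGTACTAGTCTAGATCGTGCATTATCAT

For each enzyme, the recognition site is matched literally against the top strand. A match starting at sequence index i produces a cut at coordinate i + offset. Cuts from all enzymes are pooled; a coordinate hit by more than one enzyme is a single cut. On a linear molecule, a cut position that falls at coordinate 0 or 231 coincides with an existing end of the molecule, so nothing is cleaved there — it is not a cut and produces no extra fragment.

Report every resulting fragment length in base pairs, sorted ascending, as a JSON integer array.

Scan for sites:
  NpsX (TACTTT, off=6): no sites
  JekV (CCTGGT, off=2): no sites
  MvoVI CGTAC/4: at [203] ⇒ [207]

All cut coordinates (distinct, sorted): [207]

Fragments:
  [0,207): 207 bp
  [207,231): 24 bp

[24,207]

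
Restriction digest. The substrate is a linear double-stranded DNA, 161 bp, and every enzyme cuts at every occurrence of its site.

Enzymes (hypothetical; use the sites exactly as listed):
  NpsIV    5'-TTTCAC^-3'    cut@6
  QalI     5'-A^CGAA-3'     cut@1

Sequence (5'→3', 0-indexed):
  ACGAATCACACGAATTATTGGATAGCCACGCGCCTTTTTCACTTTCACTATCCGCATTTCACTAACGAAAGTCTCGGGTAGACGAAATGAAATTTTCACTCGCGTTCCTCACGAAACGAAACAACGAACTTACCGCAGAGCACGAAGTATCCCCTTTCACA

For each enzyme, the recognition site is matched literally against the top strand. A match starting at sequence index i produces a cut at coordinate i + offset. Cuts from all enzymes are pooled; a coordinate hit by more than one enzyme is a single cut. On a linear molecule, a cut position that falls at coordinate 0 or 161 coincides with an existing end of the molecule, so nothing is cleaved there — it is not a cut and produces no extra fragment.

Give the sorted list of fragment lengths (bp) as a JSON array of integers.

[1,1,3,5,6,8,9,12,14,17,17,18,18,32]

Site scan:
  NpsIV (TTTCAC, off=6): starts [36, 42, 56, 93, 154] → cuts [42, 48, 62, 99, 160]
  QalI (ACGAA, off=1): starts [0, 9, 64, 81, 110, 115, 123, 141] → cuts [1, 10, 65, 82, 111, 116, 124, 142]

All cut coordinates (distinct, sorted): [1, 10, 42, 48, 62, 65, 82, 99, 111, 116, 124, 142, 160]

Fragments:
  [0,1): 1 bp
  [1,10): 9 bp
  [10,42): 32 bp
  [42,48): 6 bp
  [48,62): 14 bp
  [62,65): 3 bp
  [65,82): 17 bp
  [82,99): 17 bp
  [99,111): 12 bp
  [111,116): 5 bp
  [116,124): 8 bp
  [124,142): 18 bp
  [142,160): 18 bp
  [160,161): 1 bp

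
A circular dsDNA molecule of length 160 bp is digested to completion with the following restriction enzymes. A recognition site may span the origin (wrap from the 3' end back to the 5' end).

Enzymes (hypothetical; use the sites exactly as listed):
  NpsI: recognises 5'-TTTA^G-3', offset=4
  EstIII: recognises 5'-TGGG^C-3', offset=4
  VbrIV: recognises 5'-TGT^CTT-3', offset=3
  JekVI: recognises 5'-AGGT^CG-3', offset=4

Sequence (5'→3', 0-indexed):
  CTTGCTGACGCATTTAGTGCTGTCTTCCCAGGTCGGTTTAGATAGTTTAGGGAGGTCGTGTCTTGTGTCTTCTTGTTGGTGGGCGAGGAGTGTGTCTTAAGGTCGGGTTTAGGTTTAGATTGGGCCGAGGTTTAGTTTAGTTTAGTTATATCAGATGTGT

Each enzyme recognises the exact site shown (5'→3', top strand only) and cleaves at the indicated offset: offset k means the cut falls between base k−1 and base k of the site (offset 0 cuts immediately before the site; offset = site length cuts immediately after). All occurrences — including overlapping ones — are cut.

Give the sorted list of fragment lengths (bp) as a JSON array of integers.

[5,5,5,6,7,7,7,7,7,8,8,9,10,10,12,15,16,16]

Site scan:
  NpsI TTTAG/4: at [12, 36, 45, 107, 113, 130, 135, 140] ⇒ [16, 40, 49, 111, 117, 134, 139, 144]
  EstIII TGGGC/4: at [79, 120] ⇒ [83, 124]
  VbrIV TGTCTT/3: at [20, 58, 65, 92, 157] ⇒ [0, 23, 61, 68, 95]
  JekVI AGGTCG/4: at [29, 52, 99] ⇒ [33, 56, 103]

Pooled cuts: [0, 16, 23, 33, 40, 49, 56, 61, 68, 83, 95, 103, 111, 117, 124, 134, 139, 144]

Fragment lengths:
  0→16: 16 bp
  16→23: 7 bp
  23→33: 10 bp
  33→40: 7 bp
  40→49: 9 bp
  49→56: 7 bp
  56→61: 5 bp
  61→68: 7 bp
  68→83: 15 bp
  83→95: 12 bp
  95→103: 8 bp
  103→111: 8 bp
  111→117: 6 bp
  117→124: 7 bp
  124→134: 10 bp
  134→139: 5 bp
  139→144: 5 bp
  144→0 (wrap): 160-144+0 = 16 bp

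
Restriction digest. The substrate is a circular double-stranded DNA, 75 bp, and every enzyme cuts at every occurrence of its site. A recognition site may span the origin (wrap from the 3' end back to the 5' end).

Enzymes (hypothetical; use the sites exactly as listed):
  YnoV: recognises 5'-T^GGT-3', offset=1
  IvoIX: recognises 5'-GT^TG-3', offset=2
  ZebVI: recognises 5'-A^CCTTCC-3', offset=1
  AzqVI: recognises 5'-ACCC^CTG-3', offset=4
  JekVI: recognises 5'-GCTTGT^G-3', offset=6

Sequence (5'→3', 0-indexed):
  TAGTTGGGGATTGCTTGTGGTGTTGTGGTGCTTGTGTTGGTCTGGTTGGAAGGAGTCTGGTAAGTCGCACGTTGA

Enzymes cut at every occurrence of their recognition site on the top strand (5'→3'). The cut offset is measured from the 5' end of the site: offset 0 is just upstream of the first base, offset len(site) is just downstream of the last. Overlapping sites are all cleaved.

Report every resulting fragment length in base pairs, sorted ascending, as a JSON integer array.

Site scan:
  YnoV TGGT/1: at [17, 25, 37, 42, 57] ⇒ [18, 26, 38, 43, 58]
  IvoIX GTTG/2: at [2, 21, 35, 44, 70] ⇒ [4, 23, 37, 46, 72]
  ZebVI (ACCTTCC, off=1): no sites
  AzqVI (ACCCCTG, off=4): no sites
  JekVI GCTTGTG/6: at [12, 29] ⇒ [18, 35]

Pooled cuts: [4, 18, 23, 26, 35, 37, 38, 43, 46, 58, 72]

Fragments:
  4→18: 14 bp
  18→23: 5 bp
  23→26: 3 bp
  26→35: 9 bp
  35→37: 2 bp
  37→38: 1 bp
  38→43: 5 bp
  43→46: 3 bp
  46→58: 12 bp
  58→72: 14 bp
  72→4 (wrap): 75-72+4 = 7 bp

[1,2,3,3,5,5,7,9,12,14,14]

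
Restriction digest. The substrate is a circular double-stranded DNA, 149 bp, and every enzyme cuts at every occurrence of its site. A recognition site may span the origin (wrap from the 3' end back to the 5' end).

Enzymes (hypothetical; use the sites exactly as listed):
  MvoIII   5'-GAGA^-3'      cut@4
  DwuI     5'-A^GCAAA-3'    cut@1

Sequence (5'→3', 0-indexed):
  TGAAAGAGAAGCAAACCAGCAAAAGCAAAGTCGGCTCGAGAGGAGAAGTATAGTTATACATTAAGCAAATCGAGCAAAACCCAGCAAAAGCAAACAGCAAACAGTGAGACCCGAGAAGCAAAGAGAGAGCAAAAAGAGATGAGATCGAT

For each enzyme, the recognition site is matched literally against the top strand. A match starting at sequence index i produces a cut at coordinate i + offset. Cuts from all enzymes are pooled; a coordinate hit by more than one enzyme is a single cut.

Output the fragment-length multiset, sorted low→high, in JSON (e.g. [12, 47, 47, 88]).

[1,1,2,5,5,6,6,7,7,8,9,9,10,11,13,14,17,18]

Per-enzyme occurrences:
  MvoIII GAGA/4: at [5, 37, 42, 105, 112, 122, 124, 135, 140] ⇒ [9, 41, 46, 109, 116, 126, 128, 139, 144]
  DwuI AGCAAA/1: at [9, 17, 23, 63, 72, 82, 88, 95, 116, 127] ⇒ [10, 18, 24, 64, 73, 83, 89, 96, 117, 128]

Pooled cuts: [9, 10, 18, 24, 41, 46, 64, 73, 83, 89, 96, 109, 116, 117, 126, 128, 139, 144]

Fragment lengths:
  9→10: 1 bp
  10→18: 8 bp
  18→24: 6 bp
  24→41: 17 bp
  41→46: 5 bp
  46→64: 18 bp
  64→73: 9 bp
  73→83: 10 bp
  83→89: 6 bp
  89→96: 7 bp
  96→109: 13 bp
  109→116: 7 bp
  116→117: 1 bp
  117→126: 9 bp
  126→128: 2 bp
  128→139: 11 bp
  139→144: 5 bp
  144→9 (wrap): 149-144+9 = 14 bp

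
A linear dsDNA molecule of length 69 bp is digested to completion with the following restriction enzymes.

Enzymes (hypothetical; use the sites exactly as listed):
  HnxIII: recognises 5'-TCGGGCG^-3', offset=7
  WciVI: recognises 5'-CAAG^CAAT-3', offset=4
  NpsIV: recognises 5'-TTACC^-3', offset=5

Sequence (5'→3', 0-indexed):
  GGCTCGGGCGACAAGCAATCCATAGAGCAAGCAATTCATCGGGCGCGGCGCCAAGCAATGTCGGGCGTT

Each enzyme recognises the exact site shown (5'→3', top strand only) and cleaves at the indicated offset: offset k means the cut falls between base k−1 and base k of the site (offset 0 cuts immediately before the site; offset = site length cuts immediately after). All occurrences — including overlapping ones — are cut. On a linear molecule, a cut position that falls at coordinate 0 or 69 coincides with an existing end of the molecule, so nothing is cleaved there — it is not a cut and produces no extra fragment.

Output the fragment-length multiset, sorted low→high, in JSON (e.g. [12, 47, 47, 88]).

Site scan:
  HnxIII TCGGGCG/7: at [3, 38, 60] ⇒ [10, 45, 67]
  WciVI CAAGCAAT/4: at [11, 27, 51] ⇒ [15, 31, 55]
  NpsIV (TTACC, off=5): no sites

All cut coordinates (distinct, sorted): [10, 15, 31, 45, 55, 67]

Fragment lengths:
  [0,10): 10 bp
  [10,15): 5 bp
  [15,31): 16 bp
  [31,45): 14 bp
  [45,55): 10 bp
  [55,67): 12 bp
  [67,69): 2 bp

[2,5,10,10,12,14,16]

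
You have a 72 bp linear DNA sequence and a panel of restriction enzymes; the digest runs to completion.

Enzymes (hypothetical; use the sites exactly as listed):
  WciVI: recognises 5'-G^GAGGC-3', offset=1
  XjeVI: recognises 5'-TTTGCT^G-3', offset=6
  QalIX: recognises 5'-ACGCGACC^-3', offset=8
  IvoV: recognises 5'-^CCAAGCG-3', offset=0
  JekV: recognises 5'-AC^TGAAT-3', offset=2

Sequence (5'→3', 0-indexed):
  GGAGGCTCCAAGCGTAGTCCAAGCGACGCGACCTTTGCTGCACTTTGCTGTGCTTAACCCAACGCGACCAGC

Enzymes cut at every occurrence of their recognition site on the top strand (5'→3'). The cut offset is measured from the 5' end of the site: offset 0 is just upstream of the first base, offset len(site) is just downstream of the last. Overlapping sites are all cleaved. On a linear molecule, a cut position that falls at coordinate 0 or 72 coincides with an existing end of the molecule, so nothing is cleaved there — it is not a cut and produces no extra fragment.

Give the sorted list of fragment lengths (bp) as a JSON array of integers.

Per-enzyme occurrences:
  WciVI GGAGGC/1: at [0] ⇒ [1]
  XjeVI TTTGCTG/6: at [33, 43] ⇒ [39, 49]
  QalIX ACGCGACC/8: at [25, 61] ⇒ [33, 69]
  IvoV CCAAGCG/0: at [7, 18] ⇒ [7, 18]
  JekV (ACTGAAT, off=2): no sites

All cut coordinates (distinct, sorted): [1, 7, 18, 33, 39, 49, 69]

Fragment lengths:
  [0,1): 1 bp
  [1,7): 6 bp
  [7,18): 11 bp
  [18,33): 15 bp
  [33,39): 6 bp
  [39,49): 10 bp
  [49,69): 20 bp
  [69,72): 3 bp

[1,3,6,6,10,11,15,20]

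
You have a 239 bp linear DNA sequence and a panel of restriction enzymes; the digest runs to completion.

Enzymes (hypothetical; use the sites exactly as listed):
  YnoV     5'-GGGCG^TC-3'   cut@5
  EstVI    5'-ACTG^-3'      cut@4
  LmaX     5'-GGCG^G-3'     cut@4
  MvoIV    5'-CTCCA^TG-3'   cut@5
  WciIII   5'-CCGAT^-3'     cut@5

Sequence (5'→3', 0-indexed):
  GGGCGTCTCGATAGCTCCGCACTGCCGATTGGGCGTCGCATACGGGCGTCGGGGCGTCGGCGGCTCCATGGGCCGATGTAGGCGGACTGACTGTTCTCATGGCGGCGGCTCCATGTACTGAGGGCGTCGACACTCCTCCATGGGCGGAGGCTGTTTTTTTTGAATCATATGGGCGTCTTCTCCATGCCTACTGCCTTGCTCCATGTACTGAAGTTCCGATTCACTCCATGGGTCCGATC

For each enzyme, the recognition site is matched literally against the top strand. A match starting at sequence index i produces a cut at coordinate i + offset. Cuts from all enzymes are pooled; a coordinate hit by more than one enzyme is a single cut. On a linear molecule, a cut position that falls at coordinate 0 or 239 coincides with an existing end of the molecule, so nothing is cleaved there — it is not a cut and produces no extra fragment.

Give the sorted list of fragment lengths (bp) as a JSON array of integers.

Per-enzyme occurrences:
  YnoV (GGGCGTC, off=5): starts [0, 30, 43, 51, 121, 170] → cuts [5, 35, 48, 56, 126, 175]
  EstVI (ACTG, off=4): starts [20, 85, 89, 116, 189, 206] → cuts [24, 89, 93, 120, 193, 210]
  LmaX (GGCGG, off=4): starts [58, 80, 100, 103, 142] → cuts [62, 84, 104, 107, 146]
  MvoIV (CTCCATG, off=5): starts [63, 108, 135, 179, 198, 223] → cuts [68, 113, 140, 184, 203, 228]
  WciIII (CCGAT, off=5): starts [24, 72, 215, 233] → cuts [29, 77, 220, 238]

All cut coordinates (distinct, sorted): [5, 24, 29, 35, 48, 56, 62, 68, 77, 84, 89, 93, 104, 107, 113, 120, 126, 140, 146, 175, 184, 193, 203, 210, 220, 228, 238]

Fragment lengths:
  [0,5): 5 bp
  [5,24): 19 bp
  [24,29): 5 bp
  [29,35): 6 bp
  [35,48): 13 bp
  [48,56): 8 bp
  [56,62): 6 bp
  [62,68): 6 bp
  [68,77): 9 bp
  [77,84): 7 bp
  [84,89): 5 bp
  [89,93): 4 bp
  [93,104): 11 bp
  [104,107): 3 bp
  [107,113): 6 bp
  [113,120): 7 bp
  [120,126): 6 bp
  [126,140): 14 bp
  [140,146): 6 bp
  [146,175): 29 bp
  [175,184): 9 bp
  [184,193): 9 bp
  [193,203): 10 bp
  [203,210): 7 bp
  [210,220): 10 bp
  [220,228): 8 bp
  [228,238): 10 bp
  [238,239): 1 bp

[1,3,4,5,5,5,6,6,6,6,6,6,7,7,7,8,8,9,9,9,10,10,10,11,13,14,19,29]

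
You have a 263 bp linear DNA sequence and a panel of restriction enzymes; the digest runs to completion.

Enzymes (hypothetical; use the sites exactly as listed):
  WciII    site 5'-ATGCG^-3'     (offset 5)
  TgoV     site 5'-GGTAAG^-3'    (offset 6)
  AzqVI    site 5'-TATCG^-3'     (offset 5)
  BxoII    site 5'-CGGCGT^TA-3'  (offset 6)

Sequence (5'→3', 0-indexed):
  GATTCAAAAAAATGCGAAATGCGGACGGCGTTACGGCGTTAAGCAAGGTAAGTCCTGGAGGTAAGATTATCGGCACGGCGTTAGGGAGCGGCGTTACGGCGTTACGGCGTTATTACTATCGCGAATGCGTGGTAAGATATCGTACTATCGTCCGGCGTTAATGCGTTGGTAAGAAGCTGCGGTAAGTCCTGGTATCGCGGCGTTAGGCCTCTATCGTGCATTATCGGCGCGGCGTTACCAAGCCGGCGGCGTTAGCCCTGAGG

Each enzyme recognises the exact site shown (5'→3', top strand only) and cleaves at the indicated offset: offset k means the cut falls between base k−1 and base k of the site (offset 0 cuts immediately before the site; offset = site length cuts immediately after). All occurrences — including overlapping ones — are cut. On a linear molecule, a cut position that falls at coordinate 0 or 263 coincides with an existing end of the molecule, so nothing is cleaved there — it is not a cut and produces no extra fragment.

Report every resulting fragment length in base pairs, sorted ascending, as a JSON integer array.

Scan for sites:
  WciII ATGCG/5: at [11, 18, 124, 160] ⇒ [16, 23, 129, 165]
  TgoV GGTAAG/6: at [46, 59, 130, 167, 180] ⇒ [52, 65, 136, 173, 186]
  AzqVI TATCG/5: at [67, 116, 137, 145, 192, 211, 221] ⇒ [72, 121, 142, 150, 197, 216, 226]
  BxoII CGGCGTTA/6: at [25, 33, 75, 88, 96, 104, 152, 197, 229, 246] ⇒ [31, 39, 81, 94, 102, 110, 158, 203, 235, 252]

Pooled cuts: [16, 23, 31, 39, 52, 65, 72, 81, 94, 102, 110, 121, 129, 136, 142, 150, 158, 165, 173, 186, 197, 203, 216, 226, 235, 252]

Fragment lengths:
  [0,16): 16 bp
  [16,23): 7 bp
  [23,31): 8 bp
  [31,39): 8 bp
  [39,52): 13 bp
  [52,65): 13 bp
  [65,72): 7 bp
  [72,81): 9 bp
  [81,94): 13 bp
  [94,102): 8 bp
  [102,110): 8 bp
  [110,121): 11 bp
  [121,129): 8 bp
  [129,136): 7 bp
  [136,142): 6 bp
  [142,150): 8 bp
  [150,158): 8 bp
  [158,165): 7 bp
  [165,173): 8 bp
  [173,186): 13 bp
  [186,197): 11 bp
  [197,203): 6 bp
  [203,216): 13 bp
  [216,226): 10 bp
  [226,235): 9 bp
  [235,252): 17 bp
  [252,263): 11 bp

[6,6,7,7,7,7,8,8,8,8,8,8,8,8,9,9,10,11,11,11,13,13,13,13,13,16,17]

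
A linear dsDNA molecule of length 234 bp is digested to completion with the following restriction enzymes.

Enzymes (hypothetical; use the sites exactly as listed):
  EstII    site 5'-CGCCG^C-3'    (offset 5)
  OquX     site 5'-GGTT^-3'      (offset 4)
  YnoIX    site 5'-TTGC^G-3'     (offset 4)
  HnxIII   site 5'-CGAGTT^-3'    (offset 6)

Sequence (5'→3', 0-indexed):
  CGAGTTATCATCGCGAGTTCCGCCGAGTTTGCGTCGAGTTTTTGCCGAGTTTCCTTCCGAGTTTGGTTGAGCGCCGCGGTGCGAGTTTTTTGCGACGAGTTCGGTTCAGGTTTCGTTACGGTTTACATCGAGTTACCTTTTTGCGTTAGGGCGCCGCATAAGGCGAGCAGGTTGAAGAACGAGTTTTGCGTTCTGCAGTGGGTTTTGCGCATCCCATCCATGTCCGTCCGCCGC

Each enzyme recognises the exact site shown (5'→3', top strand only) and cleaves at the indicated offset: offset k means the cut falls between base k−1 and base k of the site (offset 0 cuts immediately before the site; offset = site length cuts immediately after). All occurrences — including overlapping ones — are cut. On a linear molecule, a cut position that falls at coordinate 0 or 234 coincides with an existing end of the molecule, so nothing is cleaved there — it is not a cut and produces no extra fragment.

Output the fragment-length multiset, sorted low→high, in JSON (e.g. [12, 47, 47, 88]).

Site scan:
  EstII CGCCGC/5: at [71, 151, 228] ⇒ [76, 156, 233]
  OquX GGTT/4: at [64, 102, 108, 119, 169, 200] ⇒ [68, 106, 112, 123, 173, 204]
  YnoIX TTGCG/4: at [28, 89, 140, 185, 204] ⇒ [32, 93, 144, 189, 208]
  HnxIII CGAGTT/6: at [0, 13, 23, 34, 45, 57, 81, 95, 128, 179] ⇒ [6, 19, 29, 40, 51, 63, 87, 101, 134, 185]

All cut coordinates (distinct, sorted): [6, 19, 29, 32, 40, 51, 63, 68, 76, 87, 93, 101, 106, 112, 123, 134, 144, 156, 173, 185, 189, 204, 208, 233]

Fragments:
  [0,6): 6 bp
  [6,19): 13 bp
  [19,29): 10 bp
  [29,32): 3 bp
  [32,40): 8 bp
  [40,51): 11 bp
  [51,63): 12 bp
  [63,68): 5 bp
  [68,76): 8 bp
  [76,87): 11 bp
  [87,93): 6 bp
  [93,101): 8 bp
  [101,106): 5 bp
  [106,112): 6 bp
  [112,123): 11 bp
  [123,134): 11 bp
  [134,144): 10 bp
  [144,156): 12 bp
  [156,173): 17 bp
  [173,185): 12 bp
  [185,189): 4 bp
  [189,204): 15 bp
  [204,208): 4 bp
  [208,233): 25 bp
  [233,234): 1 bp

[1,3,4,4,5,5,6,6,6,8,8,8,10,10,11,11,11,11,12,12,12,13,15,17,25]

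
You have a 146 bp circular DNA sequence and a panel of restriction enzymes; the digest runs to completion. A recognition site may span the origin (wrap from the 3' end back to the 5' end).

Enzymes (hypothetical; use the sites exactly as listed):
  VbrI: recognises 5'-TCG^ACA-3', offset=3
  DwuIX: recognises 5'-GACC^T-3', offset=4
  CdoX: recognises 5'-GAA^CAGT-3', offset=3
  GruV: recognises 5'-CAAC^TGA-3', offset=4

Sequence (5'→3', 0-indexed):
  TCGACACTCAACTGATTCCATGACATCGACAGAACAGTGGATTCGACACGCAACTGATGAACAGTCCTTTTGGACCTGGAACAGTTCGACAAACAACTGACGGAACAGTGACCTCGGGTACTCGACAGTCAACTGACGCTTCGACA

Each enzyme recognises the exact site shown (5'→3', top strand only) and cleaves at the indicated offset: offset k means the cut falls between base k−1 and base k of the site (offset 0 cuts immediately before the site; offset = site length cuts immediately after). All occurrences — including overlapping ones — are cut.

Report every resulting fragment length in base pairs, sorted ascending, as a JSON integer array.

[5,6,6,7,7,8,8,9,9,9,9,10,11,11,15,16]

Site scan:
  VbrI TCGACA/3: at [0, 25, 42, 85, 121, 140] ⇒ [3, 28, 45, 88, 124, 143]
  DwuIX GACCT/4: at [72, 109] ⇒ [76, 113]
  CdoX GAACAGT/3: at [31, 58, 78, 102] ⇒ [34, 61, 81, 105]
  GruV CAACTGA/4: at [8, 50, 93, 129] ⇒ [12, 54, 97, 133]

Pooled cuts: [3, 12, 28, 34, 45, 54, 61, 76, 81, 88, 97, 105, 113, 124, 133, 143]

Fragment lengths:
  3→12: 9 bp
  12→28: 16 bp
  28→34: 6 bp
  34→45: 11 bp
  45→54: 9 bp
  54→61: 7 bp
  61→76: 15 bp
  76→81: 5 bp
  81→88: 7 bp
  88→97: 9 bp
  97→105: 8 bp
  105→113: 8 bp
  113→124: 11 bp
  124→133: 9 bp
  133→143: 10 bp
  143→3 (wrap): 146-143+3 = 6 bp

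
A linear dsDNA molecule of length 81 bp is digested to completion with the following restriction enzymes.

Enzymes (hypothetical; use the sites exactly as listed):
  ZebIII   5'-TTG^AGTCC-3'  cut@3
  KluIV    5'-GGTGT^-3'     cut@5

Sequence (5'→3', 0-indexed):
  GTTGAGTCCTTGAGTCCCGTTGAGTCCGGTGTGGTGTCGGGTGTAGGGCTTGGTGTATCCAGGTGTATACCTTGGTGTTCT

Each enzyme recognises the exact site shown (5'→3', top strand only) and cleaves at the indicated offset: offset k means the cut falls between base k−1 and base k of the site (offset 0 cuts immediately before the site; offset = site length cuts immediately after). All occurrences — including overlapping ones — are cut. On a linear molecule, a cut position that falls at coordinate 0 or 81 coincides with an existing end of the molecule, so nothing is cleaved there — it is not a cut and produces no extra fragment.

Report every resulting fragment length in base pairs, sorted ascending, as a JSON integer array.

[3,4,5,7,8,10,10,10,12,12]

Site scan:
  ZebIII (TTGAGTCC, off=3): starts [1, 9, 19] → cuts [4, 12, 22]
  KluIV (GGTGT, off=5): starts [27, 32, 39, 51, 61, 73] → cuts [32, 37, 44, 56, 66, 78]

Pooled cuts: [4, 12, 22, 32, 37, 44, 56, 66, 78]

Fragment lengths:
  [0,4): 4 bp
  [4,12): 8 bp
  [12,22): 10 bp
  [22,32): 10 bp
  [32,37): 5 bp
  [37,44): 7 bp
  [44,56): 12 bp
  [56,66): 10 bp
  [66,78): 12 bp
  [78,81): 3 bp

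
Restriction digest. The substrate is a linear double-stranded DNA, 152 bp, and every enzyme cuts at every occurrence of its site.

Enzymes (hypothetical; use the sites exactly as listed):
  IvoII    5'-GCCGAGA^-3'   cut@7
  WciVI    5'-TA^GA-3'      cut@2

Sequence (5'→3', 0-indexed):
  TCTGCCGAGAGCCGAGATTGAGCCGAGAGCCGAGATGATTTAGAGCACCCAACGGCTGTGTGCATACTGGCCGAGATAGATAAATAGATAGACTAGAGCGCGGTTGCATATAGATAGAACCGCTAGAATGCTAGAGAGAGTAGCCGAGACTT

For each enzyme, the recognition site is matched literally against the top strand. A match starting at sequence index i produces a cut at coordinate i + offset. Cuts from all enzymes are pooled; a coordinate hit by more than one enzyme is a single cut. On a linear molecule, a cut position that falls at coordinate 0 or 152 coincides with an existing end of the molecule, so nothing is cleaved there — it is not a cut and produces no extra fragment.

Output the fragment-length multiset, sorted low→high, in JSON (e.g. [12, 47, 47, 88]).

Scan for sites:
  IvoII GCCGAGA/7: at [3, 10, 21, 28, 69, 142] ⇒ [10, 17, 28, 35, 76, 149]
  WciVI TAGA/2: at [40, 76, 84, 88, 93, 110, 114, 123, 131] ⇒ [42, 78, 86, 90, 95, 112, 116, 125, 133]

Pooled cuts: [10, 17, 28, 35, 42, 76, 78, 86, 90, 95, 112, 116, 125, 133, 149]

Fragment lengths:
  [0,10): 10 bp
  [10,17): 7 bp
  [17,28): 11 bp
  [28,35): 7 bp
  [35,42): 7 bp
  [42,76): 34 bp
  [76,78): 2 bp
  [78,86): 8 bp
  [86,90): 4 bp
  [90,95): 5 bp
  [95,112): 17 bp
  [112,116): 4 bp
  [116,125): 9 bp
  [125,133): 8 bp
  [133,149): 16 bp
  [149,152): 3 bp

[2,3,4,4,5,7,7,7,8,8,9,10,11,16,17,34]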